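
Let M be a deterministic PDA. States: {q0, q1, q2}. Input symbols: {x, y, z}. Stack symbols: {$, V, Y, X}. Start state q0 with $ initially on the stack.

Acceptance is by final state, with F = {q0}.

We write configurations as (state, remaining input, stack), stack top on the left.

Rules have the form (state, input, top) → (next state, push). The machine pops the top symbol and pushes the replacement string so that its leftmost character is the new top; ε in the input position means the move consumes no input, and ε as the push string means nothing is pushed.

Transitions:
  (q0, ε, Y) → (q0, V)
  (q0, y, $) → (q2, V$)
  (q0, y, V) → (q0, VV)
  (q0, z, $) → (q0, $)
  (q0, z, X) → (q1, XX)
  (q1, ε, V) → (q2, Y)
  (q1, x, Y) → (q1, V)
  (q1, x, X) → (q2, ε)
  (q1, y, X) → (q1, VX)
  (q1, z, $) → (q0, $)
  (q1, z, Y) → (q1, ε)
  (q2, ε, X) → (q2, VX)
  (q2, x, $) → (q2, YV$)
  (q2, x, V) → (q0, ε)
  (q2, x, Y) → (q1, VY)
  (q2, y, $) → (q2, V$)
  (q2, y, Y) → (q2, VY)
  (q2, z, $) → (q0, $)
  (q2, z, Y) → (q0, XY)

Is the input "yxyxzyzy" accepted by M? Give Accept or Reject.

(q0, yxyxzyzy, $)
  read y, top $: go to q2, push V$ → (q2, xyxzyzy, V$)
  read x, top V: go to q0, push ε → (q0, yxzyzy, $)
  read y, top $: go to q2, push V$ → (q2, xzyzy, V$)
  read x, top V: go to q0, push ε → (q0, zyzy, $)
  read z, top $: go to q0, push $ → (q0, yzy, $)
  read y, top $: go to q2, push V$ → (q2, zy, V$)
No transition applies at (q2, zy, V$); input not fully consumed.

Reject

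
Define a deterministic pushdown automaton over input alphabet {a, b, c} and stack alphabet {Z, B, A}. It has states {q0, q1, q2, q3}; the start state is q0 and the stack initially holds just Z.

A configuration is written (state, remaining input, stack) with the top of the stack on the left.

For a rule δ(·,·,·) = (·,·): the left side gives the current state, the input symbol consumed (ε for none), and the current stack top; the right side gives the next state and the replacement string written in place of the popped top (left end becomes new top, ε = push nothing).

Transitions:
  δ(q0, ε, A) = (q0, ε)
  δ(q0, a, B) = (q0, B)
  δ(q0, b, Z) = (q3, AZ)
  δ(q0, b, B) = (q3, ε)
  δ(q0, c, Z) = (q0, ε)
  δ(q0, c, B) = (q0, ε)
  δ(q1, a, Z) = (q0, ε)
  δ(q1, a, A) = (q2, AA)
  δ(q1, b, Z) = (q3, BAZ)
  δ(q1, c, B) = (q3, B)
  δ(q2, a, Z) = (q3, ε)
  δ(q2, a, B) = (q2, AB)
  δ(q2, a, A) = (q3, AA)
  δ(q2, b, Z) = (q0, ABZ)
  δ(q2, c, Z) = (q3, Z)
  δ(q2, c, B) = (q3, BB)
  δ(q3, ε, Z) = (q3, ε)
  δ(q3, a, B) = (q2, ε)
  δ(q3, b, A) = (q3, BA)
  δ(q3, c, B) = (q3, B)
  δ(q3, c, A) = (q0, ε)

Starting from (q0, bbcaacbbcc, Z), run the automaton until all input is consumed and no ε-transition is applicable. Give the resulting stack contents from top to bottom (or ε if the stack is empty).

(q0, bbcaacbbcc, Z)
  read b, top Z: go to q3, push AZ → (q3, bcaacbbcc, AZ)
  read b, top A: go to q3, push BA → (q3, caacbbcc, BAZ)
  read c, top B: go to q3, push B → (q3, aacbbcc, BAZ)
  read a, top B: go to q2, push ε → (q2, acbbcc, AZ)
  read a, top A: go to q3, push AA → (q3, cbbcc, AAZ)
  read c, top A: go to q0, push ε → (q0, bbcc, AZ)
  ε-move, top A: go to q0, push ε → (q0, bbcc, Z)
  read b, top Z: go to q3, push AZ → (q3, bcc, AZ)
  read b, top A: go to q3, push BA → (q3, cc, BAZ)
  read c, top B: go to q3, push B → (q3, c, BAZ)
  read c, top B: go to q3, push B → (q3, ε, BAZ)
All input consumed in state q3 with stack BAZ.

BAZ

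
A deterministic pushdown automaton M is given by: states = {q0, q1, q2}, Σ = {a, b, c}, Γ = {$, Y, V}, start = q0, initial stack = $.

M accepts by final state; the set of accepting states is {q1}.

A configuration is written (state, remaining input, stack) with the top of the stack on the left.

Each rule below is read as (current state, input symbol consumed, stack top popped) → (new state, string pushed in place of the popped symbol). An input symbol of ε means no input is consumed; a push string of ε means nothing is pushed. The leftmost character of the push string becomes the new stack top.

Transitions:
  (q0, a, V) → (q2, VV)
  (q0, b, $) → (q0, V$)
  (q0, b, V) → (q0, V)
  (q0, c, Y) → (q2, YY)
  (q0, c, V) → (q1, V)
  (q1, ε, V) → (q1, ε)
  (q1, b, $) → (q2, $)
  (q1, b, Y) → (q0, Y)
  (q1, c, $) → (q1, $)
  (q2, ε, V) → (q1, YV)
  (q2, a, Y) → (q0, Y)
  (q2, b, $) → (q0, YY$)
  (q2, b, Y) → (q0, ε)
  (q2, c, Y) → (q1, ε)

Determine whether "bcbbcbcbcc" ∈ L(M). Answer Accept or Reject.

Accept

(q0, bcbbcbcbcc, $)
  read b, top $: go to q0, push V$ → (q0, cbbcbcbcc, V$)
  read c, top V: go to q1, push V → (q1, bbcbcbcc, V$)
  ε-move, top V: go to q1, push ε → (q1, bbcbcbcc, $)
  read b, top $: go to q2, push $ → (q2, bcbcbcc, $)
  read b, top $: go to q0, push YY$ → (q0, cbcbcc, YY$)
  read c, top Y: go to q2, push YY → (q2, bcbcc, YYY$)
  read b, top Y: go to q0, push ε → (q0, cbcc, YY$)
  read c, top Y: go to q2, push YY → (q2, bcc, YYY$)
  read b, top Y: go to q0, push ε → (q0, cc, YY$)
  read c, top Y: go to q2, push YY → (q2, c, YYY$)
  read c, top Y: go to q1, push ε → (q1, ε, YY$)
All input consumed; state q1 ∈ F.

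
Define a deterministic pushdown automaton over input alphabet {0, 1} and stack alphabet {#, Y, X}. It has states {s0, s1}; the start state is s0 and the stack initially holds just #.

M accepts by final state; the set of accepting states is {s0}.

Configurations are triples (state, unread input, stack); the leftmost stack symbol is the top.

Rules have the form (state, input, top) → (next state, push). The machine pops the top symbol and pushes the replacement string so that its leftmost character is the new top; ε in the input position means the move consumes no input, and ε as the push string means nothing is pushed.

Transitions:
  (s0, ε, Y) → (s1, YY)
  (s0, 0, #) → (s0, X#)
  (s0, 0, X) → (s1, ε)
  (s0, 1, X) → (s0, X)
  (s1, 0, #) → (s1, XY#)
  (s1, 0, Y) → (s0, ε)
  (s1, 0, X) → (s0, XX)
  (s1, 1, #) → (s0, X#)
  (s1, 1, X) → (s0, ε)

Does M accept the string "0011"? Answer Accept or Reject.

Accept

(s0, 0011, #)
  read 0, top #: go to s0, push X# → (s0, 011, X#)
  read 0, top X: go to s1, push ε → (s1, 11, #)
  read 1, top #: go to s0, push X# → (s0, 1, X#)
  read 1, top X: go to s0, push X → (s0, ε, X#)
All input consumed; state s0 ∈ F.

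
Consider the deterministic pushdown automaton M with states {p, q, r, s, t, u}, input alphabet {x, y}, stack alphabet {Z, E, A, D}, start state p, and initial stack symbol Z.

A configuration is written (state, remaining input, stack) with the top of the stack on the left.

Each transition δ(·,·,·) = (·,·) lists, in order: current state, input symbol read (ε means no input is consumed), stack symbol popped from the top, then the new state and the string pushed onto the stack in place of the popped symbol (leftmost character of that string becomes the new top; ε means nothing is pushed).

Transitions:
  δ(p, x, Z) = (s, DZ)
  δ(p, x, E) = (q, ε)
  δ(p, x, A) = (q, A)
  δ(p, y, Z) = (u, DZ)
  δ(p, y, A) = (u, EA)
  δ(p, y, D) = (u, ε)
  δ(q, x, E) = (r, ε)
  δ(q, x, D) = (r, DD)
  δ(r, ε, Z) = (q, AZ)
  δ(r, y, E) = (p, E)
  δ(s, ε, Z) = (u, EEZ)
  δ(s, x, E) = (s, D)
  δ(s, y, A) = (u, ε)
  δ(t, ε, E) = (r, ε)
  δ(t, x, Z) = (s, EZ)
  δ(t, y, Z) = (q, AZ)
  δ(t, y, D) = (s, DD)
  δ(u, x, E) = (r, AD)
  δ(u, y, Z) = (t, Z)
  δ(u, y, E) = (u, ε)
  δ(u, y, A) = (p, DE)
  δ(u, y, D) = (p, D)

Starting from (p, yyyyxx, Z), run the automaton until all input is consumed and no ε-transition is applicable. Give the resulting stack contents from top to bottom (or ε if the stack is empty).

DZ

(p, yyyyxx, Z) ⊢ (u, yyyxx, DZ) ⊢ (p, yyxx, DZ) ⊢ (u, yxx, Z) ⊢ (t, xx, Z) ⊢ (s, x, EZ) ⊢ (s, ε, DZ)
All input consumed in state s with stack DZ.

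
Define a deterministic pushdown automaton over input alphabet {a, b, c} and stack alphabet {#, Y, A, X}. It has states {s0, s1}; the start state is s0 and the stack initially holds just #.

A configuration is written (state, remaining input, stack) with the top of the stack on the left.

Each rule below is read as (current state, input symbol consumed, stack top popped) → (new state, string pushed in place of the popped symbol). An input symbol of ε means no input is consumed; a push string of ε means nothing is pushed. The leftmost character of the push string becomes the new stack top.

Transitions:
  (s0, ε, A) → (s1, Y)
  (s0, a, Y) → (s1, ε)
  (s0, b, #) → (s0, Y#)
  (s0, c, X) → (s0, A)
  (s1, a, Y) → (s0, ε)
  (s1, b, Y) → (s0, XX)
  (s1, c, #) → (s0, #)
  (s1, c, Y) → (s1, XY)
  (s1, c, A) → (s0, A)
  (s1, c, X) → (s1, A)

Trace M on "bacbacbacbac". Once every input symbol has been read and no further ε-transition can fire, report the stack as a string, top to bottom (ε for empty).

#

(s0, bacbacbacbac, #)
  read b, top #: go to s0, push Y# → (s0, acbacbacbac, Y#)
  read a, top Y: go to s1, push ε → (s1, cbacbacbac, #)
  read c, top #: go to s0, push # → (s0, bacbacbac, #)
  read b, top #: go to s0, push Y# → (s0, acbacbac, Y#)
  read a, top Y: go to s1, push ε → (s1, cbacbac, #)
  read c, top #: go to s0, push # → (s0, bacbac, #)
  read b, top #: go to s0, push Y# → (s0, acbac, Y#)
  read a, top Y: go to s1, push ε → (s1, cbac, #)
  read c, top #: go to s0, push # → (s0, bac, #)
  read b, top #: go to s0, push Y# → (s0, ac, Y#)
  read a, top Y: go to s1, push ε → (s1, c, #)
  read c, top #: go to s0, push # → (s0, ε, #)
All input consumed in state s0 with stack #.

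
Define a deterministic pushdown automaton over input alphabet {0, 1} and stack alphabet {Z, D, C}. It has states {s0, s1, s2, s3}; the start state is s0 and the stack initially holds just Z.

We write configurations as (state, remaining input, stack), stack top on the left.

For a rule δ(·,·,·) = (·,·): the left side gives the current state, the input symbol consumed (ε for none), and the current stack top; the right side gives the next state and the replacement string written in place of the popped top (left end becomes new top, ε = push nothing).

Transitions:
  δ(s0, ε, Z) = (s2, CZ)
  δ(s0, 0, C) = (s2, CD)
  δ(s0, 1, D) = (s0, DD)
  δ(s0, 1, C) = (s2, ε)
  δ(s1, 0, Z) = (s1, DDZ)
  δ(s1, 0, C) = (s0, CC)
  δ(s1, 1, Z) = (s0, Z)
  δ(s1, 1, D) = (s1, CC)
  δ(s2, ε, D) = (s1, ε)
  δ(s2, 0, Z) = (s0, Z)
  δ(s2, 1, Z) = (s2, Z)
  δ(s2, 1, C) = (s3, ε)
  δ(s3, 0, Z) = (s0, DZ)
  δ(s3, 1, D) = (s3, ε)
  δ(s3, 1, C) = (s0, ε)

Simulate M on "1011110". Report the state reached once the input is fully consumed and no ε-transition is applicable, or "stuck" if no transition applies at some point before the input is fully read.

stuck

(s0, 1011110, Z)
  ε-move, top Z: go to s2, push CZ → (s2, 1011110, CZ)
  read 1, top C: go to s3, push ε → (s3, 011110, Z)
  read 0, top Z: go to s0, push DZ → (s0, 11110, DZ)
  read 1, top D: go to s0, push DD → (s0, 1110, DDZ)
  read 1, top D: go to s0, push DD → (s0, 110, DDDZ)
  read 1, top D: go to s0, push DD → (s0, 10, DDDDZ)
  read 1, top D: go to s0, push DD → (s0, 0, DDDDDZ)
No transition for (s0, 0, top D); M blocks with input 0 remaining.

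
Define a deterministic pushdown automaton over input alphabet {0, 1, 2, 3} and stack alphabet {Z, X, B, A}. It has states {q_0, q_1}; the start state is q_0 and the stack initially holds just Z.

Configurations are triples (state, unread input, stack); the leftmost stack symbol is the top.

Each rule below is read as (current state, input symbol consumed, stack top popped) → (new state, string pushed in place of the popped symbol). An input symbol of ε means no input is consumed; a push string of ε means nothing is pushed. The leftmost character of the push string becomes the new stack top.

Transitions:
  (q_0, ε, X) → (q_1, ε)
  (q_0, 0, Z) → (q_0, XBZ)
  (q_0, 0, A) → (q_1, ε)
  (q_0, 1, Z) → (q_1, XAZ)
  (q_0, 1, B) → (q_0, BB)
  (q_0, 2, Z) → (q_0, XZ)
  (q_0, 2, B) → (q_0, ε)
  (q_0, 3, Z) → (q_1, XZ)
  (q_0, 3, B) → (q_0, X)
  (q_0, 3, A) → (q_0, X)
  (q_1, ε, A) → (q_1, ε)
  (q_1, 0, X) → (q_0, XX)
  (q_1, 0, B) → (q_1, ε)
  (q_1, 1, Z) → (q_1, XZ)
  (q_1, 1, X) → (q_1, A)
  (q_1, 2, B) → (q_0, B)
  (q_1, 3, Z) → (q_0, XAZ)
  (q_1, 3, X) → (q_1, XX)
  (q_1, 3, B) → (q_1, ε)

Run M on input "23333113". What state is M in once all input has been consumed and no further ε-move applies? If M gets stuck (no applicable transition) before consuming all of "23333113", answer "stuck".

(q_0, 23333113, Z) ⊢ (q_0, 3333113, XZ) ⊢ (q_1, 3333113, Z) ⊢ (q_0, 333113, XAZ) ⊢ (q_1, 333113, AZ) ⊢ (q_1, 333113, Z) ⊢ (q_0, 33113, XAZ) ⊢ (q_1, 33113, AZ) ⊢ (q_1, 33113, Z) ⊢ (q_0, 3113, XAZ) ⊢ (q_1, 3113, AZ) ⊢ (q_1, 3113, Z) ⊢ (q_0, 113, XAZ) ⊢ (q_1, 113, AZ) ⊢ (q_1, 113, Z) ⊢ (q_1, 13, XZ) ⊢ (q_1, 3, AZ) ⊢ (q_1, 3, Z) ⊢ (q_0, ε, XAZ) ⊢ (q_1, ε, AZ) ⊢ (q_1, ε, Z)
All input consumed; M is in state q_1.

q_1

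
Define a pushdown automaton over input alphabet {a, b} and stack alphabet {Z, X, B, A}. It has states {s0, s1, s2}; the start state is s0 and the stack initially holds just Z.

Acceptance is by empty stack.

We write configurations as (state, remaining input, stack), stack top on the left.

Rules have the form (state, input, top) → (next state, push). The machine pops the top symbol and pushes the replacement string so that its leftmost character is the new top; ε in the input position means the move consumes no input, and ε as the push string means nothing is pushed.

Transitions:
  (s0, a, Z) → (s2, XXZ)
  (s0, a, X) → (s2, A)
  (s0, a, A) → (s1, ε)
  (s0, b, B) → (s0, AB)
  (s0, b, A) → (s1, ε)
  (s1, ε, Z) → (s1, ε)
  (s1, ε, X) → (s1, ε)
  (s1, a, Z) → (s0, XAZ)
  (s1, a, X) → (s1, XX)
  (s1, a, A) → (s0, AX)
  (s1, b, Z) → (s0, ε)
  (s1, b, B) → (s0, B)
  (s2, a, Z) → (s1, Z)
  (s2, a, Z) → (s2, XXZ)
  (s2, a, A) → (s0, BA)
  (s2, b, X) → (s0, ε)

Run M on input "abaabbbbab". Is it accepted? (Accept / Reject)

Reject

No computation consumes all input and empties the stack.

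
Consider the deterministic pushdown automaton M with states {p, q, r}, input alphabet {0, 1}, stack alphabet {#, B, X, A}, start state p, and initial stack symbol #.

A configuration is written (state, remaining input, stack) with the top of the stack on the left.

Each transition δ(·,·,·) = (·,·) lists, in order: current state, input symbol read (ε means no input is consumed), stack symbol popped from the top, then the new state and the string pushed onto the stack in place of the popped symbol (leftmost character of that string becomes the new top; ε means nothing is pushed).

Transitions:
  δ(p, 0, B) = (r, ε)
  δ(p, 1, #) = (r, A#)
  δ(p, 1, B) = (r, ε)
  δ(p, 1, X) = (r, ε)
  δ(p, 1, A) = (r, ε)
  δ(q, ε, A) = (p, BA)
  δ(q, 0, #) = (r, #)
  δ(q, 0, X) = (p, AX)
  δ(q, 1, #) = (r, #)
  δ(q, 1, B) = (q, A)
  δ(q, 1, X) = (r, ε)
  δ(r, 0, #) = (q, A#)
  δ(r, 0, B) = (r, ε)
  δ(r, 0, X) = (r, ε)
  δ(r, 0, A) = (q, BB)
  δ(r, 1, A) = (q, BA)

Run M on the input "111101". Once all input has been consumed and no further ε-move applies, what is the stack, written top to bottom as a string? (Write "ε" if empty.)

(p, 111101, #)
  read 1, top #: go to r, push A# → (r, 11101, A#)
  read 1, top A: go to q, push BA → (q, 1101, BA#)
  read 1, top B: go to q, push A → (q, 101, AA#)
  ε-move, top A: go to p, push BA → (p, 101, BAA#)
  read 1, top B: go to r, push ε → (r, 01, AA#)
  read 0, top A: go to q, push BB → (q, 1, BBA#)
  read 1, top B: go to q, push A → (q, ε, ABA#)
  ε-move, top A: go to p, push BA → (p, ε, BABA#)
All input consumed in state p with stack BABA#.

BABA#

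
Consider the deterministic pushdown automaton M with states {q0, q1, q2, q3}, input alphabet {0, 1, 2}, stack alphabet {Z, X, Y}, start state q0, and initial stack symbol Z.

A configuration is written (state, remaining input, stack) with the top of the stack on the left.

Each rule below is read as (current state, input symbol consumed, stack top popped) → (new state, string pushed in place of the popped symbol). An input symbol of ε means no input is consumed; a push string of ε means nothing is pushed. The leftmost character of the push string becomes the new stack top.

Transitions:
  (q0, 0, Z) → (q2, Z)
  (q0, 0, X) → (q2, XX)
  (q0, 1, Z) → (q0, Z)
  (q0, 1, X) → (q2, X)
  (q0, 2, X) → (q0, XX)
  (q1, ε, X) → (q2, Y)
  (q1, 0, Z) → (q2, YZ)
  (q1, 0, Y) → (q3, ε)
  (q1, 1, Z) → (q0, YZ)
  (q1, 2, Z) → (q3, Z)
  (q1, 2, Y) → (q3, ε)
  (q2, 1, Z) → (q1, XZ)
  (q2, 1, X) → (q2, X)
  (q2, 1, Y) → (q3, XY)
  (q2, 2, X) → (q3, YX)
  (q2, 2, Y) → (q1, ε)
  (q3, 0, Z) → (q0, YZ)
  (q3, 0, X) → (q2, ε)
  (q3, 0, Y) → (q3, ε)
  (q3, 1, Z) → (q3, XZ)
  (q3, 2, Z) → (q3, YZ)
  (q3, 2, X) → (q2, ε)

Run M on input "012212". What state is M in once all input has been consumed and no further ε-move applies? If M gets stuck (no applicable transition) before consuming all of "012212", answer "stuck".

(q0, 012212, Z) ⊢ (q2, 12212, Z) ⊢ (q1, 2212, XZ) ⊢ (q2, 2212, YZ) ⊢ (q1, 212, Z) ⊢ (q3, 12, Z) ⊢ (q3, 2, XZ) ⊢ (q2, ε, Z)
All input consumed; M is in state q2.

q2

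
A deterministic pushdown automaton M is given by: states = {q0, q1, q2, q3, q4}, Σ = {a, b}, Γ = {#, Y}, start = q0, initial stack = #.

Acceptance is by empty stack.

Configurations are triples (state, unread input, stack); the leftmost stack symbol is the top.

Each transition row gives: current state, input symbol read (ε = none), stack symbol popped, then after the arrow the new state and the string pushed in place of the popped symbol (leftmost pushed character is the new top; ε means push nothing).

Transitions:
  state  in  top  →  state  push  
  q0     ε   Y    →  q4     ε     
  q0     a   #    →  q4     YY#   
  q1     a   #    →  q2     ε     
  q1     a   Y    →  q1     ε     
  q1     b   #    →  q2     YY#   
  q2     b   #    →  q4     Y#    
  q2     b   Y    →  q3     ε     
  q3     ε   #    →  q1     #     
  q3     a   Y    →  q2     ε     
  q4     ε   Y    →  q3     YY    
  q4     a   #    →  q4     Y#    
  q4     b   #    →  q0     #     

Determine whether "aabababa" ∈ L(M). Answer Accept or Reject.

Accept

(q0, aabababa, #)
  read a, top #: go to q4, push YY# → (q4, abababa, YY#)
  ε-move, top Y: go to q3, push YY → (q3, abababa, YYY#)
  read a, top Y: go to q2, push ε → (q2, bababa, YY#)
  read b, top Y: go to q3, push ε → (q3, ababa, Y#)
  read a, top Y: go to q2, push ε → (q2, baba, #)
  read b, top #: go to q4, push Y# → (q4, aba, Y#)
  ε-move, top Y: go to q3, push YY → (q3, aba, YY#)
  read a, top Y: go to q2, push ε → (q2, ba, Y#)
  read b, top Y: go to q3, push ε → (q3, a, #)
  ε-move, top #: go to q1, push # → (q1, a, #)
  read a, top #: go to q2, push ε → (q2, ε, ε)
All input consumed and the stack is empty.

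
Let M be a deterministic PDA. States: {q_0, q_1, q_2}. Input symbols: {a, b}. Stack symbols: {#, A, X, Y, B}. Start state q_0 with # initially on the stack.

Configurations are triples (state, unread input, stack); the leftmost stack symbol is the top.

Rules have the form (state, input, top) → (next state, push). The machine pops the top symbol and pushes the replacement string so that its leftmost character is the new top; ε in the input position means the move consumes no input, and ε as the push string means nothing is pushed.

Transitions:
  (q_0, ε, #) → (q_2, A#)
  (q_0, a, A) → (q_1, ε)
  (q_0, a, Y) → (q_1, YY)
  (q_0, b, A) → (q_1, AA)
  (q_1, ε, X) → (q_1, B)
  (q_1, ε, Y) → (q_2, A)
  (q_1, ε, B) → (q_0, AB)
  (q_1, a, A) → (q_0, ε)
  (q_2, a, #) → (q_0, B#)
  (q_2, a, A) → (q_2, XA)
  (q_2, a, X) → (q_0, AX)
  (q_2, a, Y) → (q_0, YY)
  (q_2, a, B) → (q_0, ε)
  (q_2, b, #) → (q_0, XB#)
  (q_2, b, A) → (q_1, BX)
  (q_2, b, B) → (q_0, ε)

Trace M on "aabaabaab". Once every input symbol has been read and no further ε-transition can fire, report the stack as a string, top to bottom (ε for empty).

AABA#

(q_0, aabaabaab, #)
  ε-move, top #: go to q_2, push A# → (q_2, aabaabaab, A#)
  read a, top A: go to q_2, push XA → (q_2, abaabaab, XA#)
  read a, top X: go to q_0, push AX → (q_0, baabaab, AXA#)
  read b, top A: go to q_1, push AA → (q_1, aabaab, AAXA#)
  read a, top A: go to q_0, push ε → (q_0, abaab, AXA#)
  read a, top A: go to q_1, push ε → (q_1, baab, XA#)
  ε-move, top X: go to q_1, push B → (q_1, baab, BA#)
  ε-move, top B: go to q_0, push AB → (q_0, baab, ABA#)
  read b, top A: go to q_1, push AA → (q_1, aab, AABA#)
  read a, top A: go to q_0, push ε → (q_0, ab, ABA#)
  read a, top A: go to q_1, push ε → (q_1, b, BA#)
  ε-move, top B: go to q_0, push AB → (q_0, b, ABA#)
  read b, top A: go to q_1, push AA → (q_1, ε, AABA#)
All input consumed in state q_1 with stack AABA#.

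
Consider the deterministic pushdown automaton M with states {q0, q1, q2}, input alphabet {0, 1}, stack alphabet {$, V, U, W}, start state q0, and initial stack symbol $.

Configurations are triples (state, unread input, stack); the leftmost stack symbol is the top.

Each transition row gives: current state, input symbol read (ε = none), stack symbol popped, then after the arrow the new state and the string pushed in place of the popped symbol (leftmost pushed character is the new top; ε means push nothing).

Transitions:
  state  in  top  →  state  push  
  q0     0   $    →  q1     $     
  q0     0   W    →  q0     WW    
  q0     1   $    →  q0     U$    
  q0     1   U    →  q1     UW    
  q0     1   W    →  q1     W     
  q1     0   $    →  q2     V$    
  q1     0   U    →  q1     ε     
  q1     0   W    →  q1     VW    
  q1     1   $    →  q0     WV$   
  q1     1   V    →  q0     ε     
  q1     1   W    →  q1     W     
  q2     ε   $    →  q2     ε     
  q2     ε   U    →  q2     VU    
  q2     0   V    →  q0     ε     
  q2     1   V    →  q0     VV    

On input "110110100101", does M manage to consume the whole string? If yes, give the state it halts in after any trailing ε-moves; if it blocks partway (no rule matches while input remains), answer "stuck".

q0

(q0, 110110100101, $) ⊢ (q0, 10110100101, U$) ⊢ (q1, 0110100101, UW$) ⊢ (q1, 110100101, W$) ⊢ (q1, 10100101, W$) ⊢ (q1, 0100101, W$) ⊢ (q1, 100101, VW$) ⊢ (q0, 00101, W$) ⊢ (q0, 0101, WW$) ⊢ (q0, 101, WWW$) ⊢ (q1, 01, WWW$) ⊢ (q1, 1, VWWW$) ⊢ (q0, ε, WWW$)
All input consumed; M is in state q0.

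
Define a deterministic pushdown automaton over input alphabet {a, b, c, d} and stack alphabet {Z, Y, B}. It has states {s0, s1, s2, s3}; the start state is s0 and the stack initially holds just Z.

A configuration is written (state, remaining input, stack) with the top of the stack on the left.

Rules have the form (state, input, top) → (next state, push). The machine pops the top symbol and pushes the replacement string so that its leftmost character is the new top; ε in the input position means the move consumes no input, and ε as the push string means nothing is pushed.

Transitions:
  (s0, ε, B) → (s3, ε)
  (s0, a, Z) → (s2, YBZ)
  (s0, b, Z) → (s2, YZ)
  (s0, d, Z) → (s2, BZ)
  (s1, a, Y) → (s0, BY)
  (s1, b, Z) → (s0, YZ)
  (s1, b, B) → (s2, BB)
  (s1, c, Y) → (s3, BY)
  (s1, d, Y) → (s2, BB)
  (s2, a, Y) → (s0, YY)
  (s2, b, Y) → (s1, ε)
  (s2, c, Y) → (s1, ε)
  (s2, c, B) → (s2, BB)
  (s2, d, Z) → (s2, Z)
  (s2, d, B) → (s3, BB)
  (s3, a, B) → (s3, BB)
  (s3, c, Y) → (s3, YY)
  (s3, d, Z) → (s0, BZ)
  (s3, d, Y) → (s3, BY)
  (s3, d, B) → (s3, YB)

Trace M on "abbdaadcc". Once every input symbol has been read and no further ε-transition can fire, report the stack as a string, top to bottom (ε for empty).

YYYBBBBBZ

(s0, abbdaadcc, Z)
  read a, top Z: go to s2, push YBZ → (s2, bbdaadcc, YBZ)
  read b, top Y: go to s1, push ε → (s1, bdaadcc, BZ)
  read b, top B: go to s2, push BB → (s2, daadcc, BBZ)
  read d, top B: go to s3, push BB → (s3, aadcc, BBBZ)
  read a, top B: go to s3, push BB → (s3, adcc, BBBBZ)
  read a, top B: go to s3, push BB → (s3, dcc, BBBBBZ)
  read d, top B: go to s3, push YB → (s3, cc, YBBBBBZ)
  read c, top Y: go to s3, push YY → (s3, c, YYBBBBBZ)
  read c, top Y: go to s3, push YY → (s3, ε, YYYBBBBBZ)
All input consumed in state s3 with stack YYYBBBBBZ.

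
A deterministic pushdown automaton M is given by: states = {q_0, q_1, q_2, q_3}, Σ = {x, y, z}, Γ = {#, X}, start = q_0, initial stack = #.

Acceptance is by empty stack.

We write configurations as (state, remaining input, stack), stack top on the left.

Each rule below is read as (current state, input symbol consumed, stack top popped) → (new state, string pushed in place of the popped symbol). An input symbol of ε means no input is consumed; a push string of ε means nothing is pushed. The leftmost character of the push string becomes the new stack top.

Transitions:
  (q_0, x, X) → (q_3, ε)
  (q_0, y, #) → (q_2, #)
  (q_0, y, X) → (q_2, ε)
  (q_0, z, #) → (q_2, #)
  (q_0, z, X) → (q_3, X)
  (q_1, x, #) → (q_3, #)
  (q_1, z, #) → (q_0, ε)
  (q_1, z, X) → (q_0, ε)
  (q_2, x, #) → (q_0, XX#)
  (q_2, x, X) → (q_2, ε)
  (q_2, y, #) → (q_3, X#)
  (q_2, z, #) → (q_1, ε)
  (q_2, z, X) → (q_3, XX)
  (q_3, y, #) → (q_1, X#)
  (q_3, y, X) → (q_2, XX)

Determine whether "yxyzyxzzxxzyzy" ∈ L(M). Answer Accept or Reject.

Reject

(q_0, yxyzyxzzxxzyzy, #)
  read y, top #: go to q_2, push # → (q_2, xyzyxzzxxzyzy, #)
  read x, top #: go to q_0, push XX# → (q_0, yzyxzzxxzyzy, XX#)
  read y, top X: go to q_2, push ε → (q_2, zyxzzxxzyzy, X#)
  read z, top X: go to q_3, push XX → (q_3, yxzzxxzyzy, XX#)
  read y, top X: go to q_2, push XX → (q_2, xzzxxzyzy, XXX#)
  read x, top X: go to q_2, push ε → (q_2, zzxxzyzy, XX#)
  read z, top X: go to q_3, push XX → (q_3, zxxzyzy, XXX#)
No transition applies at (q_3, zxxzyzy, XXX#); input not fully consumed.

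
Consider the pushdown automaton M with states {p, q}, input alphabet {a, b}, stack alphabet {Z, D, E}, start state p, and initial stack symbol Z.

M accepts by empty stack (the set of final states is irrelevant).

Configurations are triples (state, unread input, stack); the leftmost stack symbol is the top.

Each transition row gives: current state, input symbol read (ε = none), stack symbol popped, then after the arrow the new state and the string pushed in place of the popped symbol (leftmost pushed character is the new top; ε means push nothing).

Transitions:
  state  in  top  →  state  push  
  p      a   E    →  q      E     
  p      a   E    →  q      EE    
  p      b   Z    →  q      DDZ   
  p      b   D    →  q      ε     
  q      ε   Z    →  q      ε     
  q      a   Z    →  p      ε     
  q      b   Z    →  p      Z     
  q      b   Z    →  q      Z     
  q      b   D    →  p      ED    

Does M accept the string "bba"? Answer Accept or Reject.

Reject

No computation consumes all input and empties the stack.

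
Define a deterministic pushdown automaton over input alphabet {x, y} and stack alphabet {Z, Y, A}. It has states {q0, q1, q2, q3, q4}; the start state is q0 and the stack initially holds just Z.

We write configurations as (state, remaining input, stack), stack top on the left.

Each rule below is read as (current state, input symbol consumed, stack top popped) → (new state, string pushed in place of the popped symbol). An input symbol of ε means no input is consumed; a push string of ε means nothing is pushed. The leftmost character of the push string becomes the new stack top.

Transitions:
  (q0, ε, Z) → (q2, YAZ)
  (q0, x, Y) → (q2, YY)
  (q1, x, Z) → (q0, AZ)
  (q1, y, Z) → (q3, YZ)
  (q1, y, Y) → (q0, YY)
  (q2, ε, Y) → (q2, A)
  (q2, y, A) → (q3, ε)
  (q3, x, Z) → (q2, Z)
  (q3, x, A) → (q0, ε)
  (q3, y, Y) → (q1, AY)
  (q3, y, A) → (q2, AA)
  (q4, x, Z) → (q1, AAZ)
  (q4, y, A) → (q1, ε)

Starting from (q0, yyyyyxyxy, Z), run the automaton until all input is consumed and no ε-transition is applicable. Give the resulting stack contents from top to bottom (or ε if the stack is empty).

(q0, yyyyyxyxy, Z) ⊢ (q2, yyyyyxyxy, YAZ) ⊢ (q2, yyyyyxyxy, AAZ) ⊢ (q3, yyyyxyxy, AZ) ⊢ (q2, yyyxyxy, AAZ) ⊢ (q3, yyxyxy, AZ) ⊢ (q2, yxyxy, AAZ) ⊢ (q3, xyxy, AZ) ⊢ (q0, yxy, Z) ⊢ (q2, yxy, YAZ) ⊢ (q2, yxy, AAZ) ⊢ (q3, xy, AZ) ⊢ (q0, y, Z) ⊢ (q2, y, YAZ) ⊢ (q2, y, AAZ) ⊢ (q3, ε, AZ)
All input consumed in state q3 with stack AZ.

AZ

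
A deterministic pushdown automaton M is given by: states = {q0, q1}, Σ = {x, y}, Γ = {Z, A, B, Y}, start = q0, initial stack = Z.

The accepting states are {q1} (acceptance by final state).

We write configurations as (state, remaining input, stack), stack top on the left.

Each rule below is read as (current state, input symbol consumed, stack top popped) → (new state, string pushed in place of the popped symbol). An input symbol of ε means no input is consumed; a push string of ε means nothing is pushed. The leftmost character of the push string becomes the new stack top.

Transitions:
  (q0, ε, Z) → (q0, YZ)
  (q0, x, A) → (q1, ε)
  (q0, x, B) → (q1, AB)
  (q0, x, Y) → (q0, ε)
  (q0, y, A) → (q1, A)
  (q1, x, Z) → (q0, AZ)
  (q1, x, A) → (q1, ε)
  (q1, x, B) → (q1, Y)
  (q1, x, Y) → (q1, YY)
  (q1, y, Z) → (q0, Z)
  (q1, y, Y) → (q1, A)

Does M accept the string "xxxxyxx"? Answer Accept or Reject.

(q0, xxxxyxx, Z) ⊢ (q0, xxxxyxx, YZ) ⊢ (q0, xxxyxx, Z) ⊢ (q0, xxxyxx, YZ) ⊢ (q0, xxyxx, Z) ⊢ (q0, xxyxx, YZ) ⊢ (q0, xyxx, Z) ⊢ (q0, xyxx, YZ) ⊢ (q0, yxx, Z) ⊢ (q0, yxx, YZ)
No transition applies at (q0, yxx, YZ); input not fully consumed.

Reject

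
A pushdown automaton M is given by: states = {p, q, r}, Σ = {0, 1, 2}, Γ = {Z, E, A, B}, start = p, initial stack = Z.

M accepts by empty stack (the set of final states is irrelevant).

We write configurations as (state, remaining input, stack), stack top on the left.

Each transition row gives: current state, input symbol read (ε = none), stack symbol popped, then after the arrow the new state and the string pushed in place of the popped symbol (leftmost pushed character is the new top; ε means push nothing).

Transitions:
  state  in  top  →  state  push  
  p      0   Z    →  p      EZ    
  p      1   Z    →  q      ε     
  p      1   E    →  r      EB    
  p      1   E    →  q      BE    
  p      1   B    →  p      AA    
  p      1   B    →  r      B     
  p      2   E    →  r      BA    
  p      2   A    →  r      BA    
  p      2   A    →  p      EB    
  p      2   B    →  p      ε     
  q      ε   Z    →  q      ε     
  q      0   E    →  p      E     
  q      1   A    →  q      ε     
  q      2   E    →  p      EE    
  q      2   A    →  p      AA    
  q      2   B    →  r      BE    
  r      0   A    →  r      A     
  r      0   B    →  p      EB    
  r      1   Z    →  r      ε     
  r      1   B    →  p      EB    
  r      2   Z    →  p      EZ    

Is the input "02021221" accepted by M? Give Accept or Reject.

No computation consumes all input and empties the stack.

Reject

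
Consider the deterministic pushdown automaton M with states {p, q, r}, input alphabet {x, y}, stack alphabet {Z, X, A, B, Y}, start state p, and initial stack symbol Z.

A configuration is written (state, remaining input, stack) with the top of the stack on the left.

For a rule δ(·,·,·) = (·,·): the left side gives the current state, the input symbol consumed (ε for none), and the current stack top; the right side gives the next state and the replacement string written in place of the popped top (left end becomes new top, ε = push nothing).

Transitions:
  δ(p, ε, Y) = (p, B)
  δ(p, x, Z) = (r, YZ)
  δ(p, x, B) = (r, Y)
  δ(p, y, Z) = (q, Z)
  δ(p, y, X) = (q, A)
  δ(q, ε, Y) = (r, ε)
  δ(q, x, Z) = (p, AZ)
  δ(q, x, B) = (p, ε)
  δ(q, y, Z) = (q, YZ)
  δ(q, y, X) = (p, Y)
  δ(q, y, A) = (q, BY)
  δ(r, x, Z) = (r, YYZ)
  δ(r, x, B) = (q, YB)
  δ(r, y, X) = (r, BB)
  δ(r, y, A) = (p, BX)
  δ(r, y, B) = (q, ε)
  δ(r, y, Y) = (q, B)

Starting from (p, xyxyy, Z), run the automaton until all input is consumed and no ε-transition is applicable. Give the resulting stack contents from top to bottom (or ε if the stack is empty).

(p, xyxyy, Z)
  read x, top Z: go to r, push YZ → (r, yxyy, YZ)
  read y, top Y: go to q, push B → (q, xyy, BZ)
  read x, top B: go to p, push ε → (p, yy, Z)
  read y, top Z: go to q, push Z → (q, y, Z)
  read y, top Z: go to q, push YZ → (q, ε, YZ)
  ε-move, top Y: go to r, push ε → (r, ε, Z)
All input consumed in state r with stack Z.

Z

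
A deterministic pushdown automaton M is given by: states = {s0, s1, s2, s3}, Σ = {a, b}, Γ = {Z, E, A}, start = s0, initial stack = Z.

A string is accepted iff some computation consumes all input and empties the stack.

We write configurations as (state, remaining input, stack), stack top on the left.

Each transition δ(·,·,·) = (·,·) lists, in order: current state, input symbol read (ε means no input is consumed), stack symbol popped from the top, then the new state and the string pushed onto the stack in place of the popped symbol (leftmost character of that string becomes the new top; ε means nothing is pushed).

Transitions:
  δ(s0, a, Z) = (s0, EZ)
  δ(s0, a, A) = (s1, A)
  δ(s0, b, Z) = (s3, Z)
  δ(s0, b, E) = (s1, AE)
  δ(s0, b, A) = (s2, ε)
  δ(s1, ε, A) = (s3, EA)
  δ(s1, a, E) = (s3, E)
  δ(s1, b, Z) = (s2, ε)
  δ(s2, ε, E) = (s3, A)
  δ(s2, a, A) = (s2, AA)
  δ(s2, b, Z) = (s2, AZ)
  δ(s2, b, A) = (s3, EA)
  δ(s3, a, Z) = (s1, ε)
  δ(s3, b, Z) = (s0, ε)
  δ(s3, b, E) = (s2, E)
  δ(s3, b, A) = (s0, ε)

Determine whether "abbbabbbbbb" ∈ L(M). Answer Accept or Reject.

Accept

(s0, abbbabbbbbb, Z)
  read a, top Z: go to s0, push EZ → (s0, bbbabbbbbb, EZ)
  read b, top E: go to s1, push AE → (s1, bbabbbbbb, AEZ)
  ε-move, top A: go to s3, push EA → (s3, bbabbbbbb, EAEZ)
  read b, top E: go to s2, push E → (s2, babbbbbb, EAEZ)
  ε-move, top E: go to s3, push A → (s3, babbbbbb, AAEZ)
  read b, top A: go to s0, push ε → (s0, abbbbbb, AEZ)
  read a, top A: go to s1, push A → (s1, bbbbbb, AEZ)
  ε-move, top A: go to s3, push EA → (s3, bbbbbb, EAEZ)
  read b, top E: go to s2, push E → (s2, bbbbb, EAEZ)
  ε-move, top E: go to s3, push A → (s3, bbbbb, AAEZ)
  read b, top A: go to s0, push ε → (s0, bbbb, AEZ)
  read b, top A: go to s2, push ε → (s2, bbb, EZ)
  ε-move, top E: go to s3, push A → (s3, bbb, AZ)
  read b, top A: go to s0, push ε → (s0, bb, Z)
  read b, top Z: go to s3, push Z → (s3, b, Z)
  read b, top Z: go to s0, push ε → (s0, ε, ε)
All input consumed and the stack is empty.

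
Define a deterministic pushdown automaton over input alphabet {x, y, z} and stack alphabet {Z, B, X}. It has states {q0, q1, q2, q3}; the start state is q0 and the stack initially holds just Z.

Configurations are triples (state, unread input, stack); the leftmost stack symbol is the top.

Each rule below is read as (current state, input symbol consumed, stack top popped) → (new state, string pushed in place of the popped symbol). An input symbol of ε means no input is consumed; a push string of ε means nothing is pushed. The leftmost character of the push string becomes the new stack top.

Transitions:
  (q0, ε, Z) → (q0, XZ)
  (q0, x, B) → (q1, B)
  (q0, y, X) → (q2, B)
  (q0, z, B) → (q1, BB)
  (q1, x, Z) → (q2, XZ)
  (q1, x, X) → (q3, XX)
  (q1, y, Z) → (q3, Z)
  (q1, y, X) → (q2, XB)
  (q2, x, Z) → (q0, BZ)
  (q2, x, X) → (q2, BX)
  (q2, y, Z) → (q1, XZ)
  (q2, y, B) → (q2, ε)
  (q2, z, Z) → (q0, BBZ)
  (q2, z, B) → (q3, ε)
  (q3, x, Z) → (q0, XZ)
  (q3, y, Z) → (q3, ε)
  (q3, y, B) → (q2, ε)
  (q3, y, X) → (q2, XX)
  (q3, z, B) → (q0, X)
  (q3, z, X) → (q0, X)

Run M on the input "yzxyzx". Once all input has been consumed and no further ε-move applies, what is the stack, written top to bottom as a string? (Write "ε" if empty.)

XZ

(q0, yzxyzx, Z)
  ε-move, top Z: go to q0, push XZ → (q0, yzxyzx, XZ)
  read y, top X: go to q2, push B → (q2, zxyzx, BZ)
  read z, top B: go to q3, push ε → (q3, xyzx, Z)
  read x, top Z: go to q0, push XZ → (q0, yzx, XZ)
  read y, top X: go to q2, push B → (q2, zx, BZ)
  read z, top B: go to q3, push ε → (q3, x, Z)
  read x, top Z: go to q0, push XZ → (q0, ε, XZ)
All input consumed in state q0 with stack XZ.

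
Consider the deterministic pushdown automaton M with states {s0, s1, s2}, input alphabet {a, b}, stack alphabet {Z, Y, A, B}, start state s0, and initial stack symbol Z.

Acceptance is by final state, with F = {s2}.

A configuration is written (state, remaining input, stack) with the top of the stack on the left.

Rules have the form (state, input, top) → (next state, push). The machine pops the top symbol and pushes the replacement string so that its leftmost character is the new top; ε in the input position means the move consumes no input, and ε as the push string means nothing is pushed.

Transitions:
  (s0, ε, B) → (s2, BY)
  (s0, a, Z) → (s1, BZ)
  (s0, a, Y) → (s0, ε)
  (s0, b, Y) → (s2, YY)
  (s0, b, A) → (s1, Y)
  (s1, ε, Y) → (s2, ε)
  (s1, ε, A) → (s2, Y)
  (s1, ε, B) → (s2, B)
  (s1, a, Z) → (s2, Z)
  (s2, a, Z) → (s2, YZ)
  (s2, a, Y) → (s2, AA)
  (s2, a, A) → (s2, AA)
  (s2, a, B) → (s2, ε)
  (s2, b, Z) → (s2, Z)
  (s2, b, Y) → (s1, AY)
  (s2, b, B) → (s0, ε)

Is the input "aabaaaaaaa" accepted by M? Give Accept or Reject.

(s0, aabaaaaaaa, Z)
  read a, top Z: go to s1, push BZ → (s1, abaaaaaaa, BZ)
  ε-move, top B: go to s2, push B → (s2, abaaaaaaa, BZ)
  read a, top B: go to s2, push ε → (s2, baaaaaaa, Z)
  read b, top Z: go to s2, push Z → (s2, aaaaaaa, Z)
  read a, top Z: go to s2, push YZ → (s2, aaaaaa, YZ)
  read a, top Y: go to s2, push AA → (s2, aaaaa, AAZ)
  read a, top A: go to s2, push AA → (s2, aaaa, AAAZ)
  read a, top A: go to s2, push AA → (s2, aaa, AAAAZ)
  read a, top A: go to s2, push AA → (s2, aa, AAAAAZ)
  read a, top A: go to s2, push AA → (s2, a, AAAAAAZ)
  read a, top A: go to s2, push AA → (s2, ε, AAAAAAAZ)
All input consumed; state s2 ∈ F.

Accept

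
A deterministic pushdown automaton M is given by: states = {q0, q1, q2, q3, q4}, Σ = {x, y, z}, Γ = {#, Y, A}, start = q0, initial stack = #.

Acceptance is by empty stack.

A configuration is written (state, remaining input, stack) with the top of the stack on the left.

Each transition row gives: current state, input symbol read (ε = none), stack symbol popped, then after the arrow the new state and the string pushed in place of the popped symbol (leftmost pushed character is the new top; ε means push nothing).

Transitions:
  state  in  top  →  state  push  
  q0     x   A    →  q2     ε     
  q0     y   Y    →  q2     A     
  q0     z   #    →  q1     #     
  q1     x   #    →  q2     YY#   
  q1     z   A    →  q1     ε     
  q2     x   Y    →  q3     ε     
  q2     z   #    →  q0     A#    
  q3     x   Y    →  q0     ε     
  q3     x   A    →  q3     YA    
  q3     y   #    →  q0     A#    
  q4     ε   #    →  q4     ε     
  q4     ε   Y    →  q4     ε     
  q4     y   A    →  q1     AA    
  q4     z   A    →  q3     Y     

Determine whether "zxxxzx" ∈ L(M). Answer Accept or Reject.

(q0, zxxxzx, #)
  read z, top #: go to q1, push # → (q1, xxxzx, #)
  read x, top #: go to q2, push YY# → (q2, xxzx, YY#)
  read x, top Y: go to q3, push ε → (q3, xzx, Y#)
  read x, top Y: go to q0, push ε → (q0, zx, #)
  read z, top #: go to q1, push # → (q1, x, #)
  read x, top #: go to q2, push YY# → (q2, ε, YY#)
All input consumed; stack is YY#, not empty, and no further ε-move applies.

Reject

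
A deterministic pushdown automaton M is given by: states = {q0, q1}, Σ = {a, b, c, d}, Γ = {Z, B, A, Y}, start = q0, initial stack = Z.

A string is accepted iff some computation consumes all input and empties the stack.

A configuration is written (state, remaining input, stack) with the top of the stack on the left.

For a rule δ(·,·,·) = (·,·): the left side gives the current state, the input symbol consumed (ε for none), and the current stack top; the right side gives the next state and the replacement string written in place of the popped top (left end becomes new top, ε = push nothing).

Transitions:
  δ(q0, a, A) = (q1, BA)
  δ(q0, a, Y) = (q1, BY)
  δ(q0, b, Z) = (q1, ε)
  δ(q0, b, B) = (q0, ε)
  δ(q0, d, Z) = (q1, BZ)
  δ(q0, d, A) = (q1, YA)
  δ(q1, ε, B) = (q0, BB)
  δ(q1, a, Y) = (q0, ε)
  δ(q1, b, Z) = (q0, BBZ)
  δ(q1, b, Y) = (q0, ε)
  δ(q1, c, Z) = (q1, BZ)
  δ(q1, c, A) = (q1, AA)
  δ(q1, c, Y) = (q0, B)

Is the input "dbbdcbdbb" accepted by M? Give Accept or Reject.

(q0, dbbdcbdbb, Z)
  read d, top Z: go to q1, push BZ → (q1, bbdcbdbb, BZ)
  ε-move, top B: go to q0, push BB → (q0, bbdcbdbb, BBZ)
  read b, top B: go to q0, push ε → (q0, bdcbdbb, BZ)
  read b, top B: go to q0, push ε → (q0, dcbdbb, Z)
  read d, top Z: go to q1, push BZ → (q1, cbdbb, BZ)
  ε-move, top B: go to q0, push BB → (q0, cbdbb, BBZ)
No transition applies at (q0, cbdbb, BBZ); input not fully consumed.

Reject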